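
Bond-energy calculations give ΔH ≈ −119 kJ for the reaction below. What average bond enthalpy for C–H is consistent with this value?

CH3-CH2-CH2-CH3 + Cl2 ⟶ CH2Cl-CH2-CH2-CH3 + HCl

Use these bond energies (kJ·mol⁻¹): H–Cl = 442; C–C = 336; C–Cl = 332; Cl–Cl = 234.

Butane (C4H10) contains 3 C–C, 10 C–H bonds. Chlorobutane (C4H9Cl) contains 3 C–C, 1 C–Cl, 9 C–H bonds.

D(C–H) ≈ 421 kJ/mol

Let D be the C–H bond energy.
Σ(broken) = 3×336 + 10×D + 1×234 = 1242 + 10D
Σ(formed) = 3×336 + 1×332 + 9×D + 1×442 = 1782 + 9D
ΔH = Σ(broken) − Σ(formed) = (1242 + 10D) − (1782 + 9D) = −540 + D
Setting this equal to −119 kJ gives D = 421 kJ/mol.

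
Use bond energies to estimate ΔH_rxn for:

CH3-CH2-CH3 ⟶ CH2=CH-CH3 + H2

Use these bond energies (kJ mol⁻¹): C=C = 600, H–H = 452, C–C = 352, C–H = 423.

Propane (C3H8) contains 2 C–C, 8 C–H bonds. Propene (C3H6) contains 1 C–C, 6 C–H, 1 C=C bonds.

Bonds broken (reactants):
  C–C: 2 × 352 = 704
  C–H: 8 × 423 = 3384
  Σ(broken) = 4088 kJ
Bonds formed (products):
  C–C: 1 × 352 = 352
  C–H: 6 × 423 = 2538
  C=C: 1 × 600 = 600
  H–H: 1 × 452 = 452
  Σ(formed) = 3942 kJ
ΔH = Σ(broken) − Σ(formed) = 4088 − 3942 = +146 kJ

ΔH ≈ +146 kJ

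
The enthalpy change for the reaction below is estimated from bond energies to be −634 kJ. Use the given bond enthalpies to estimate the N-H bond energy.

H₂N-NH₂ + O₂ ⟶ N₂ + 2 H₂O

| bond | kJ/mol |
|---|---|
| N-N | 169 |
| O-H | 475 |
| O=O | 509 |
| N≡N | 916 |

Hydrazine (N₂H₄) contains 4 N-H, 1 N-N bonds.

Let D be the N-H bond energy.
Σ(broken) = 4×D + 1×169 + 1×509 = 678 + 4D
Σ(formed) = 1×916 + 4×475 = 2816
ΔH = Σ(broken) − Σ(formed) = (678 + 4D) − (2816) = −2138 + 4D
Setting this equal to −634 kJ gives 4D = 1504, so D = 376 kJ/mol.

D(N-H) ≈ 376 kJ/mol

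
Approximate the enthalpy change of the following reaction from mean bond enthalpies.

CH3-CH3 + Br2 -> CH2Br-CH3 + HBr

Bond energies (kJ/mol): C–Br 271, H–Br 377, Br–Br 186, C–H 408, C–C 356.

Bonds broken (reactants):
  Br–Br: 1 × 186 = 186
  C–C: 1 × 356 = 356
  C–H: 6 × 408 = 2448
  Σ(broken) = 2990 kJ
Bonds formed (products):
  C–Br: 1 × 271 = 271
  C–C: 1 × 356 = 356
  C–H: 5 × 408 = 2040
  H–Br: 1 × 377 = 377
  Σ(formed) = 3044 kJ
ΔH = Σ(broken) − Σ(formed) = 2990 − 3044 = −54 kJ

ΔH ≈ −54 kJ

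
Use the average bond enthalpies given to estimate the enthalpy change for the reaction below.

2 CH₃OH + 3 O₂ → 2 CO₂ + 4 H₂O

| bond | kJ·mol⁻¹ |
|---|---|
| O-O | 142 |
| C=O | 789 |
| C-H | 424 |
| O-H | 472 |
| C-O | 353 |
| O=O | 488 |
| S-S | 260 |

ΔH ≈ −1274 kJ

Bonds broken (reactants):
  C-H: 6 × 424 = 2544
  C-O: 2 × 353 = 706
  O-H: 2 × 472 = 944
  O=O: 3 × 488 = 1464
  Σ(broken) = 5658 kJ
Bonds formed (products):
  C=O: 4 × 789 = 3156
  O-H: 8 × 472 = 3776
  Σ(formed) = 6932 kJ
ΔH = Σ(broken) − Σ(formed) = 5658 − 6932 = −1274 kJ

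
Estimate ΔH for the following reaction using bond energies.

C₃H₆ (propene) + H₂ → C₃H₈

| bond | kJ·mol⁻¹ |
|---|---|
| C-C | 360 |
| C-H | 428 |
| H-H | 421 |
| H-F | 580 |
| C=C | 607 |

ΔH ≈ −188 kJ

Bonds broken (reactants):
  C-C: 1 × 360 = 360
  C-H: 6 × 428 = 2568
  C=C: 1 × 607 = 607
  H-H: 1 × 421 = 421
  Σ(broken) = 3956 kJ
Bonds formed (products):
  C-C: 2 × 360 = 720
  C-H: 8 × 428 = 3424
  Σ(formed) = 4144 kJ
ΔH = Σ(broken) − Σ(formed) = 3956 − 4144 = −188 kJ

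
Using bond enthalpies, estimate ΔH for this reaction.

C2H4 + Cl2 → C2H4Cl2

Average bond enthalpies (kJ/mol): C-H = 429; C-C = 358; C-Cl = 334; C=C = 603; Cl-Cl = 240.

Bonds broken (reactants):
  C-H: 4 × 429 = 1716
  C=C: 1 × 603 = 603
  Cl-Cl: 1 × 240 = 240
  Σ(broken) = 2559 kJ
Bonds formed (products):
  C-C: 1 × 358 = 358
  C-Cl: 2 × 334 = 668
  C-H: 4 × 429 = 1716
  Σ(formed) = 2742 kJ
ΔH = Σ(broken) − Σ(formed) = 2559 − 2742 = −183 kJ

ΔH ≈ −183 kJ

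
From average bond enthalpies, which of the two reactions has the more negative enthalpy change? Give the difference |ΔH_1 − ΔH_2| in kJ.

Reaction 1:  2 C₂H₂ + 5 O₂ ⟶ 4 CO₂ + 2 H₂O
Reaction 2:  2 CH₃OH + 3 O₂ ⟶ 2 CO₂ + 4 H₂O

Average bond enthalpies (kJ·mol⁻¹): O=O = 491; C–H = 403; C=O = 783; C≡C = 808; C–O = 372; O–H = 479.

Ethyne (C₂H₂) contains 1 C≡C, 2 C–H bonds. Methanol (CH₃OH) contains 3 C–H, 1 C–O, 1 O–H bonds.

Reaction 1:
  Bonds broken (reactants):
    C≡C: 2 × 808 = 1616
    C–H: 4 × 403 = 1612
    O=O: 5 × 491 = 2455
    Σ(broken) = 5683 kJ
  Bonds formed (products):
    C=O: 8 × 783 = 6264
    O–H: 4 × 479 = 1916
    Σ(formed) = 8180 kJ
  ΔH_1 = 5683 − 8180 = −2497 kJ
Reaction 2:
  Bonds broken (reactants):
    C–H: 6 × 403 = 2418
    C–O: 2 × 372 = 744
    O–H: 2 × 479 = 958
    O=O: 3 × 491 = 1473
    Σ(broken) = 5593 kJ
  Bonds formed (products):
    C=O: 4 × 783 = 3132
    O–H: 8 × 479 = 3832
    Σ(formed) = 6964 kJ
  ΔH_2 = 5593 − 6964 = −1371 kJ
ΔH_1 − ΔH_2 = −1126 kJ, so reaction 1 has the more negative ΔH; |ΔH_1 − ΔH_2| = 1126 kJ.

Reaction 1, by 1126 kJ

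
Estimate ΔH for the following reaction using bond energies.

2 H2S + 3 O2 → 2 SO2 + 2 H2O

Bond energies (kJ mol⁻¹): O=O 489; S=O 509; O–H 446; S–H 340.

ΔH ≈ −993 kJ

Bonds broken (reactants):
  O=O: 3 × 489 = 1467
  S–H: 4 × 340 = 1360
  Σ(broken) = 2827 kJ
Bonds formed (products):
  O–H: 4 × 446 = 1784
  S=O: 4 × 509 = 2036
  Σ(formed) = 3820 kJ
ΔH = Σ(broken) − Σ(formed) = 2827 − 3820 = −993 kJ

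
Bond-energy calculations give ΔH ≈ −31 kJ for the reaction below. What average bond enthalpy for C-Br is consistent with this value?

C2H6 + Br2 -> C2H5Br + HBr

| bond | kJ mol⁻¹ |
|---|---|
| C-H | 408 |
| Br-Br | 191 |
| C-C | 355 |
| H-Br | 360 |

D(C-Br) ≈ 270 kJ/mol

Let D be the C-Br bond energy.
Σ(broken) = 1×191 + 1×355 + 6×408 = 2994
Σ(formed) = 1×D + 1×355 + 5×408 + 1×360 = 2755 + D
ΔH = Σ(broken) − Σ(formed) = (2994) − (2755 + D) = +239 − D
Setting this equal to −31 kJ gives D = 270 kJ/mol.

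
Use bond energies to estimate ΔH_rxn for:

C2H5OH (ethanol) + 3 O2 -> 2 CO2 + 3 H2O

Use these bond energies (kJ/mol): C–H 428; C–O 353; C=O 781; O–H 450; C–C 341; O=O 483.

Bonds broken (reactants):
  C–C: 1 × 341 = 341
  C–H: 5 × 428 = 2140
  C–O: 1 × 353 = 353
  O–H: 1 × 450 = 450
  O=O: 3 × 483 = 1449
  Σ(broken) = 4733 kJ
Bonds formed (products):
  C=O: 4 × 781 = 3124
  O–H: 6 × 450 = 2700
  Σ(formed) = 5824 kJ
ΔH = Σ(broken) − Σ(formed) = 4733 − 5824 = −1091 kJ

ΔH ≈ −1091 kJ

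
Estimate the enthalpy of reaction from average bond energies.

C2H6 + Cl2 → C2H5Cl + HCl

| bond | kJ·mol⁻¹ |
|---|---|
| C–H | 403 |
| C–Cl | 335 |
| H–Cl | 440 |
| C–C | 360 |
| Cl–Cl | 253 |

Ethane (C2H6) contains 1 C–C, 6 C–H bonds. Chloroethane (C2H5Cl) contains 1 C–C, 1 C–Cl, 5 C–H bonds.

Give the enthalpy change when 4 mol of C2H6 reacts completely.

Bonds broken (reactants):
  C–C: 1 × 360 = 360
  C–H: 6 × 403 = 2418
  Cl–Cl: 1 × 253 = 253
  Σ(broken) = 3031 kJ
Bonds formed (products):
  C–C: 1 × 360 = 360
  C–Cl: 1 × 335 = 335
  C–H: 5 × 403 = 2015
  H–Cl: 1 × 440 = 440
  Σ(formed) = 3150 kJ
ΔH = Σ(broken) − Σ(formed) = 3031 − 3150 = −119 kJ
For 4× the reaction as written: 4 × (−119) = −476 kJ

ΔH = −476 kJ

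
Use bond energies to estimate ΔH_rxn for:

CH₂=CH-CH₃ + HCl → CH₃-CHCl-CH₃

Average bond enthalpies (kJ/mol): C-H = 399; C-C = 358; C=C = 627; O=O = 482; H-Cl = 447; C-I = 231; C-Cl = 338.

ΔH ≈ −21 kJ

Bonds broken (reactants):
  C-C: 1 × 358 = 358
  C-H: 6 × 399 = 2394
  C=C: 1 × 627 = 627
  H-Cl: 1 × 447 = 447
  Σ(broken) = 3826 kJ
Bonds formed (products):
  C-C: 2 × 358 = 716
  C-Cl: 1 × 338 = 338
  C-H: 7 × 399 = 2793
  Σ(formed) = 3847 kJ
ΔH = Σ(broken) − Σ(formed) = 3826 − 3847 = −21 kJ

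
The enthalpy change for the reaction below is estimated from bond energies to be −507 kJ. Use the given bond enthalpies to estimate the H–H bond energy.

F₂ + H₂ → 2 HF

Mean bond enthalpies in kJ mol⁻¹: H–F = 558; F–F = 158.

Let D be the H–H bond energy.
Σ(broken) = 1×158 + 1×D = 158 + D
Σ(formed) = 2×558 = 1116
ΔH = Σ(broken) − Σ(formed) = (158 + D) − (1116) = −958 + D
Setting this equal to −507 kJ gives D = 451 kJ/mol.

D(H–H) ≈ 451 kJ/mol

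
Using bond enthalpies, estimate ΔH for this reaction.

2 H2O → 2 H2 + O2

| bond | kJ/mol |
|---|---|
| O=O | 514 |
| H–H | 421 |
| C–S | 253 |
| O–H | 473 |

Bonds broken (reactants):
  O–H: 4 × 473 = 1892
  Σ(broken) = 1892 kJ
Bonds formed (products):
  H–H: 2 × 421 = 842
  O=O: 1 × 514 = 514
  Σ(formed) = 1356 kJ
ΔH = Σ(broken) − Σ(formed) = 1892 − 1356 = +536 kJ

ΔH ≈ +536 kJ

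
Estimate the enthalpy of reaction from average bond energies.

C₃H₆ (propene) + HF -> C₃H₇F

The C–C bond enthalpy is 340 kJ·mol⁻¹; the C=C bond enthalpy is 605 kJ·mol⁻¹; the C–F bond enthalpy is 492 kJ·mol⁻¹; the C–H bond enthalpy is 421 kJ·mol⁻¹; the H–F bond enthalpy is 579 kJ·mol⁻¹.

ΔH ≈ −69 kJ

Bonds broken (reactants):
  C–C: 1 × 340 = 340
  C–H: 6 × 421 = 2526
  C=C: 1 × 605 = 605
  H–F: 1 × 579 = 579
  Σ(broken) = 4050 kJ
Bonds formed (products):
  C–C: 2 × 340 = 680
  C–F: 1 × 492 = 492
  C–H: 7 × 421 = 2947
  Σ(formed) = 4119 kJ
ΔH = Σ(broken) − Σ(formed) = 4050 − 4119 = −69 kJ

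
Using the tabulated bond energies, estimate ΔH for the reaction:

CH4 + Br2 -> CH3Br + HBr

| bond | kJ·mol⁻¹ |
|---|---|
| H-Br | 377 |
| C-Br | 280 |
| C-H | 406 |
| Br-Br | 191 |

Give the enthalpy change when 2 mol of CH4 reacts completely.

ΔH = −120 kJ

Bonds broken (reactants):
  Br-Br: 1 × 191 = 191
  C-H: 4 × 406 = 1624
  Σ(broken) = 1815 kJ
Bonds formed (products):
  C-Br: 1 × 280 = 280
  C-H: 3 × 406 = 1218
  H-Br: 1 × 377 = 377
  Σ(formed) = 1875 kJ
ΔH = Σ(broken) − Σ(formed) = 1815 − 1875 = −60 kJ
For 2× the reaction as written: 2 × (−60) = −120 kJ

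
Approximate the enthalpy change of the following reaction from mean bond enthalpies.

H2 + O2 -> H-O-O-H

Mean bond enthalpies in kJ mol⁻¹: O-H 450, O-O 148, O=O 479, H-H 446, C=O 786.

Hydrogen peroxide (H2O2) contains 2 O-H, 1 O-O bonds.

Bonds broken (reactants):
  H-H: 1 × 446 = 446
  O=O: 1 × 479 = 479
  Σ(broken) = 925 kJ
Bonds formed (products):
  O-H: 2 × 450 = 900
  O-O: 1 × 148 = 148
  Σ(formed) = 1048 kJ
ΔH = Σ(broken) − Σ(formed) = 925 − 1048 = −123 kJ

ΔH ≈ −123 kJ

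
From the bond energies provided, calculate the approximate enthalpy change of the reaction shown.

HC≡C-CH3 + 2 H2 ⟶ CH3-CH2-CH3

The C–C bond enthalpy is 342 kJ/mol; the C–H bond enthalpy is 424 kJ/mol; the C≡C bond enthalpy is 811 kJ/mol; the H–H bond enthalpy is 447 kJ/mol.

ΔH ≈ −333 kJ

Bonds broken (reactants):
  C≡C: 1 × 811 = 811
  C–C: 1 × 342 = 342
  C–H: 4 × 424 = 1696
  H–H: 2 × 447 = 894
  Σ(broken) = 3743 kJ
Bonds formed (products):
  C–C: 2 × 342 = 684
  C–H: 8 × 424 = 3392
  Σ(formed) = 4076 kJ
ΔH = Σ(broken) − Σ(formed) = 3743 − 4076 = −333 kJ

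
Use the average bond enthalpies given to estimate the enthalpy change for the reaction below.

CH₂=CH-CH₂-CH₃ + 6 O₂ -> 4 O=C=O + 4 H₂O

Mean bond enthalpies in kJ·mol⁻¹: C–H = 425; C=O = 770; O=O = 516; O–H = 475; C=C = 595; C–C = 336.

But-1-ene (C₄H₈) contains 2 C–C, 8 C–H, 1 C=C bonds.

Bonds broken (reactants):
  C–C: 2 × 336 = 672
  C–H: 8 × 425 = 3400
  C=C: 1 × 595 = 595
  O=O: 6 × 516 = 3096
  Σ(broken) = 7763 kJ
Bonds formed (products):
  C=O: 8 × 770 = 6160
  O–H: 8 × 475 = 3800
  Σ(formed) = 9960 kJ
ΔH = Σ(broken) − Σ(formed) = 7763 − 9960 = −2197 kJ

ΔH ≈ −2197 kJ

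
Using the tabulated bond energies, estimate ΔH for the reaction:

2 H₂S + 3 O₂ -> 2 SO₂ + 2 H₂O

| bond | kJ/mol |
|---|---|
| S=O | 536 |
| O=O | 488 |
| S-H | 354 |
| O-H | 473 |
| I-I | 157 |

Bonds broken (reactants):
  O=O: 3 × 488 = 1464
  S-H: 4 × 354 = 1416
  Σ(broken) = 2880 kJ
Bonds formed (products):
  O-H: 4 × 473 = 1892
  S=O: 4 × 536 = 2144
  Σ(formed) = 4036 kJ
ΔH = Σ(broken) − Σ(formed) = 2880 − 4036 = −1156 kJ

ΔH ≈ −1156 kJ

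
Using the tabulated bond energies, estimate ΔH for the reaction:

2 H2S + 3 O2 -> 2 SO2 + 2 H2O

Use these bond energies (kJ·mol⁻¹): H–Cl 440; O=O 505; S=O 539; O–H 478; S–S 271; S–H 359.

Bonds broken (reactants):
  O=O: 3 × 505 = 1515
  S–H: 4 × 359 = 1436
  Σ(broken) = 2951 kJ
Bonds formed (products):
  O–H: 4 × 478 = 1912
  S=O: 4 × 539 = 2156
  Σ(formed) = 4068 kJ
ΔH = Σ(broken) − Σ(formed) = 2951 − 4068 = −1117 kJ

ΔH ≈ −1117 kJ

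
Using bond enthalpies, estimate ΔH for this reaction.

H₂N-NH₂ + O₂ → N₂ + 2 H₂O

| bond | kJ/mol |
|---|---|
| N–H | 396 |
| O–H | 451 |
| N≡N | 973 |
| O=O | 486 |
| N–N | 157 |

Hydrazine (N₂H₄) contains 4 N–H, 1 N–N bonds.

Bonds broken (reactants):
  N–H: 4 × 396 = 1584
  N–N: 1 × 157 = 157
  O=O: 1 × 486 = 486
  Σ(broken) = 2227 kJ
Bonds formed (products):
  N≡N: 1 × 973 = 973
  O–H: 4 × 451 = 1804
  Σ(formed) = 2777 kJ
ΔH = Σ(broken) − Σ(formed) = 2227 − 2777 = −550 kJ

ΔH ≈ −550 kJ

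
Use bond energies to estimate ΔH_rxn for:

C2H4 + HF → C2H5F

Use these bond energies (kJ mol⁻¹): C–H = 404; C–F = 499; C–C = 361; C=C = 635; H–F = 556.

Bonds broken (reactants):
  C–H: 4 × 404 = 1616
  C=C: 1 × 635 = 635
  H–F: 1 × 556 = 556
  Σ(broken) = 2807 kJ
Bonds formed (products):
  C–C: 1 × 361 = 361
  C–F: 1 × 499 = 499
  C–H: 5 × 404 = 2020
  Σ(formed) = 2880 kJ
ΔH = Σ(broken) − Σ(formed) = 2807 − 2880 = −73 kJ

ΔH ≈ −73 kJ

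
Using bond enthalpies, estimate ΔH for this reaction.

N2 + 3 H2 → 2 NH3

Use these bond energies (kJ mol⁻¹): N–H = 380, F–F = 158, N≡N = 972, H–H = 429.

ΔH ≈ −21 kJ

Bonds broken (reactants):
  H–H: 3 × 429 = 1287
  N≡N: 1 × 972 = 972
  Σ(broken) = 2259 kJ
Bonds formed (products):
  N–H: 6 × 380 = 2280
  Σ(formed) = 2280 kJ
ΔH = Σ(broken) − Σ(formed) = 2259 − 2280 = −21 kJ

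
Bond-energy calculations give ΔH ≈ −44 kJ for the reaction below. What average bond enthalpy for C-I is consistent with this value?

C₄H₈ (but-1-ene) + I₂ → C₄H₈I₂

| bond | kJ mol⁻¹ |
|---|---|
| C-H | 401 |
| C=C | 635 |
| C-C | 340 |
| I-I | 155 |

D(C-I) ≈ 247 kJ/mol

Let D be the C-I bond energy.
Σ(broken) = 2×340 + 8×401 + 1×635 + 1×155 = 4678
Σ(formed) = 3×340 + 8×401 + 2×D = 4228 + 2D
ΔH = Σ(broken) − Σ(formed) = (4678) − (4228 + 2D) = +450 − 2D
Setting this equal to −44 kJ gives 2D = 494, so D = 247 kJ/mol.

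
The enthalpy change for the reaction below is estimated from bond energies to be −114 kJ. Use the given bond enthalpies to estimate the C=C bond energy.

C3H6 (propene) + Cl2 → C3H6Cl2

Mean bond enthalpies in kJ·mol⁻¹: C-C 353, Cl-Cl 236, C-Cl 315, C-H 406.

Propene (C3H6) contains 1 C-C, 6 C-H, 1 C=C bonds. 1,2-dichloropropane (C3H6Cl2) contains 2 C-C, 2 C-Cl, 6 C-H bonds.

Let D be the C=C bond energy.
Σ(broken) = 1×353 + 6×406 + 1×D + 1×236 = 3025 + D
Σ(formed) = 2×353 + 2×315 + 6×406 = 3772
ΔH = Σ(broken) − Σ(formed) = (3025 + D) − (3772) = −747 + D
Setting this equal to −114 kJ gives D = 633 kJ/mol.

D(C=C) ≈ 633 kJ/mol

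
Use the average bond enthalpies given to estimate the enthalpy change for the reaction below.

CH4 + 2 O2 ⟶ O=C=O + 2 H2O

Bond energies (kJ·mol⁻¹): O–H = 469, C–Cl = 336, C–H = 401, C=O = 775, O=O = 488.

Bonds broken (reactants):
  C–H: 4 × 401 = 1604
  O=O: 2 × 488 = 976
  Σ(broken) = 2580 kJ
Bonds formed (products):
  C=O: 2 × 775 = 1550
  O–H: 4 × 469 = 1876
  Σ(formed) = 3426 kJ
ΔH = Σ(broken) − Σ(formed) = 2580 − 3426 = −846 kJ

ΔH ≈ −846 kJ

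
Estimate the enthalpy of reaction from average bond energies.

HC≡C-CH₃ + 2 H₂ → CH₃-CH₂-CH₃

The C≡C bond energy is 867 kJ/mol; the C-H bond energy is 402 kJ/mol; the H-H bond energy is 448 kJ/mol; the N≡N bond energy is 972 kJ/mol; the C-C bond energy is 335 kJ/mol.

Bonds broken (reactants):
  C≡C: 1 × 867 = 867
  C-C: 1 × 335 = 335
  C-H: 4 × 402 = 1608
  H-H: 2 × 448 = 896
  Σ(broken) = 3706 kJ
Bonds formed (products):
  C-C: 2 × 335 = 670
  C-H: 8 × 402 = 3216
  Σ(formed) = 3886 kJ
ΔH = Σ(broken) − Σ(formed) = 3706 − 3886 = −180 kJ

ΔH ≈ −180 kJ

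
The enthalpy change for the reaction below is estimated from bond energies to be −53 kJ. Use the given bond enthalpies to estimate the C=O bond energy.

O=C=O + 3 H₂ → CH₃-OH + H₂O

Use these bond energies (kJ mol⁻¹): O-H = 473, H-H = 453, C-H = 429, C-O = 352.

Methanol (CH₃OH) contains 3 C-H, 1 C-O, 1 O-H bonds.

D(C=O) ≈ 823 kJ/mol

Let D be the C=O bond energy.
Σ(broken) = 2×D + 3×453 = 1359 + 2D
Σ(formed) = 3×429 + 1×352 + 3×473 = 3058
ΔH = Σ(broken) − Σ(formed) = (1359 + 2D) − (3058) = −1699 + 2D
Setting this equal to −53 kJ gives 2D = 1646, so D = 823 kJ/mol.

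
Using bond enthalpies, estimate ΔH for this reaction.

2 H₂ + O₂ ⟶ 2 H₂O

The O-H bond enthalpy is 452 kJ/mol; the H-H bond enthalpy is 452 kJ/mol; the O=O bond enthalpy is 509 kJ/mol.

Bonds broken (reactants):
  H-H: 2 × 452 = 904
  O=O: 1 × 509 = 509
  Σ(broken) = 1413 kJ
Bonds formed (products):
  O-H: 4 × 452 = 1808
  Σ(formed) = 1808 kJ
ΔH = Σ(broken) − Σ(formed) = 1413 − 1808 = −395 kJ

ΔH ≈ −395 kJ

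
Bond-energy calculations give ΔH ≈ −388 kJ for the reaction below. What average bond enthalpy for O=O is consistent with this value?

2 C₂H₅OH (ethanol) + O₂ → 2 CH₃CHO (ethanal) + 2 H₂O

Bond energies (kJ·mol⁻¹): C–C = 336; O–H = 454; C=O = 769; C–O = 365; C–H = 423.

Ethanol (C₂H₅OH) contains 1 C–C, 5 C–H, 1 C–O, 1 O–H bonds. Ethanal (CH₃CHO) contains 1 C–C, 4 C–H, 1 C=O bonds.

D(O=O) ≈ 482 kJ/mol

Let D be the O=O bond energy.
Σ(broken) = 2×336 + 10×423 + 2×365 + 2×454 + 1×D = 6540 + D
Σ(formed) = 2×336 + 8×423 + 2×769 + 4×454 = 7410
ΔH = Σ(broken) − Σ(formed) = (6540 + D) − (7410) = −870 + D
Setting this equal to −388 kJ gives D = 482 kJ/mol.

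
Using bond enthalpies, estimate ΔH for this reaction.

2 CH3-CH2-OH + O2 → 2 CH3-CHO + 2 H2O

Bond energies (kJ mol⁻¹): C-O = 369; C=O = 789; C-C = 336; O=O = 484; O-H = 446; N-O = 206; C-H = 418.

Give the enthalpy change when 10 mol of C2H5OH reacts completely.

ΔH = −2060 kJ

Bonds broken (reactants):
  C-C: 2 × 336 = 672
  C-H: 10 × 418 = 4180
  C-O: 2 × 369 = 738
  O-H: 2 × 446 = 892
  O=O: 1 × 484 = 484
  Σ(broken) = 6966 kJ
Bonds formed (products):
  C-C: 2 × 336 = 672
  C-H: 8 × 418 = 3344
  C=O: 2 × 789 = 1578
  O-H: 4 × 446 = 1784
  Σ(formed) = 7378 kJ
ΔH = Σ(broken) − Σ(formed) = 6966 − 7378 = −412 kJ
For 5× the reaction as written: 5 × (−412) = −2060 kJ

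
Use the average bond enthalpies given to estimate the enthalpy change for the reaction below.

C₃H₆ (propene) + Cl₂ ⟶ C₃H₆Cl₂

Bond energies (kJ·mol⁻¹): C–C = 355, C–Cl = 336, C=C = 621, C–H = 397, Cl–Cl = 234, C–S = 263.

ΔH ≈ −172 kJ

Bonds broken (reactants):
  C–C: 1 × 355 = 355
  C–H: 6 × 397 = 2382
  C=C: 1 × 621 = 621
  Cl–Cl: 1 × 234 = 234
  Σ(broken) = 3592 kJ
Bonds formed (products):
  C–C: 2 × 355 = 710
  C–Cl: 2 × 336 = 672
  C–H: 6 × 397 = 2382
  Σ(formed) = 3764 kJ
ΔH = Σ(broken) − Σ(formed) = 3592 − 3764 = −172 kJ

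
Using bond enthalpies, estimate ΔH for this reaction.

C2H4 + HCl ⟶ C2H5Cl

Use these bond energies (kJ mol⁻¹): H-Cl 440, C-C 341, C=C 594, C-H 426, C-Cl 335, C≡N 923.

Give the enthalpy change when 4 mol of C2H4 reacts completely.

Bonds broken (reactants):
  C-H: 4 × 426 = 1704
  C=C: 1 × 594 = 594
  H-Cl: 1 × 440 = 440
  Σ(broken) = 2738 kJ
Bonds formed (products):
  C-C: 1 × 341 = 341
  C-Cl: 1 × 335 = 335
  C-H: 5 × 426 = 2130
  Σ(formed) = 2806 kJ
ΔH = Σ(broken) − Σ(formed) = 2738 − 2806 = −68 kJ
For 4× the reaction as written: 4 × (−68) = −272 kJ

ΔH = −272 kJ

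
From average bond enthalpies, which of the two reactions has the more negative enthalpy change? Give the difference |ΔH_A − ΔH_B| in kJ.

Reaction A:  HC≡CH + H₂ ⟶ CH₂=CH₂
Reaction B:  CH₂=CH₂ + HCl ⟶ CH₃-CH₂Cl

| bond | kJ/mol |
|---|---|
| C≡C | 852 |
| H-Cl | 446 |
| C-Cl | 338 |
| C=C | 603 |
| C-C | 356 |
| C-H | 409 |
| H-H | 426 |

Reaction A, by 89 kJ

Reaction A:
  Bonds broken (reactants):
    C≡C: 1 × 852 = 852
    C-H: 2 × 409 = 818
    H-H: 1 × 426 = 426
    Σ(broken) = 2096 kJ
  Bonds formed (products):
    C-H: 4 × 409 = 1636
    C=C: 1 × 603 = 603
    Σ(formed) = 2239 kJ
  ΔH_A = 2096 − 2239 = −143 kJ
Reaction B:
  Bonds broken (reactants):
    C-H: 4 × 409 = 1636
    C=C: 1 × 603 = 603
    H-Cl: 1 × 446 = 446
    Σ(broken) = 2685 kJ
  Bonds formed (products):
    C-C: 1 × 356 = 356
    C-Cl: 1 × 338 = 338
    C-H: 5 × 409 = 2045
    Σ(formed) = 2739 kJ
  ΔH_B = 2685 − 2739 = −54 kJ
ΔH_A − ΔH_B = −89 kJ, so reaction A has the more negative ΔH; |ΔH_A − ΔH_B| = 89 kJ.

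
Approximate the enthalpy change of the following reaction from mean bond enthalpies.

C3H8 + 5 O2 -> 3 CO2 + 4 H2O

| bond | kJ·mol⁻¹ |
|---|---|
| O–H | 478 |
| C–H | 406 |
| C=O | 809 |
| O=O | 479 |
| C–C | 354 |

ΔH ≈ −2327 kJ

Bonds broken (reactants):
  C–C: 2 × 354 = 708
  C–H: 8 × 406 = 3248
  O=O: 5 × 479 = 2395
  Σ(broken) = 6351 kJ
Bonds formed (products):
  C=O: 6 × 809 = 4854
  O–H: 8 × 478 = 3824
  Σ(formed) = 8678 kJ
ΔH = Σ(broken) − Σ(formed) = 6351 − 8678 = −2327 kJ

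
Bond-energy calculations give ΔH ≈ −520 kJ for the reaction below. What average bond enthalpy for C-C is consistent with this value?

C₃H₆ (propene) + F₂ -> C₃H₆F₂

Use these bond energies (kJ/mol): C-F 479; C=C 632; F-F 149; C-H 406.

D(C-C) ≈ 343 kJ/mol

Let D be the C-C bond energy.
Σ(broken) = 1×D + 6×406 + 1×632 + 1×149 = 3217 + D
Σ(formed) = 2×D + 2×479 + 6×406 = 3394 + 2D
ΔH = Σ(broken) − Σ(formed) = (3217 + D) − (3394 + 2D) = −177 − D
Setting this equal to −520 kJ gives D = 343 kJ/mol.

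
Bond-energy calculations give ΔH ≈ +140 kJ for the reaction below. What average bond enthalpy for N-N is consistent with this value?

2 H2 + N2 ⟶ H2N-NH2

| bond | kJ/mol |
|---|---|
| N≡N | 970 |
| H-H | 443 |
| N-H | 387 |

Let D be the N-N bond energy.
Σ(broken) = 2×443 + 1×970 = 1856
Σ(formed) = 4×387 + 1×D = 1548 + D
ΔH = Σ(broken) − Σ(formed) = (1856) − (1548 + D) = +308 − D
Setting this equal to +140 kJ gives D = 168 kJ/mol.

D(N-N) ≈ 168 kJ/mol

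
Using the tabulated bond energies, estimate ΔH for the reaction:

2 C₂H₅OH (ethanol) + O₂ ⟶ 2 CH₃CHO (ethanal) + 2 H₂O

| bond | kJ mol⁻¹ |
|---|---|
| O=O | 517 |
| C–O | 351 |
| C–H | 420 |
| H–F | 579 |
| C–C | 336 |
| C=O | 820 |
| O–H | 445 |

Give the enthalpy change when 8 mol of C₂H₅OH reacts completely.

ΔH = −1884 kJ

Bonds broken (reactants):
  C–C: 2 × 336 = 672
  C–H: 10 × 420 = 4200
  C–O: 2 × 351 = 702
  O–H: 2 × 445 = 890
  O=O: 1 × 517 = 517
  Σ(broken) = 6981 kJ
Bonds formed (products):
  C–C: 2 × 336 = 672
  C–H: 8 × 420 = 3360
  C=O: 2 × 820 = 1640
  O–H: 4 × 445 = 1780
  Σ(formed) = 7452 kJ
ΔH = Σ(broken) − Σ(formed) = 6981 − 7452 = −471 kJ
For 4× the reaction as written: 4 × (−471) = −1884 kJ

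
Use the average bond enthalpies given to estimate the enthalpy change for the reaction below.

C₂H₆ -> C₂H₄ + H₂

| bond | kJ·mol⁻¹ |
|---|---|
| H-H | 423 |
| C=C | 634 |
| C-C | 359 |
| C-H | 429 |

ΔH ≈ +160 kJ

Bonds broken (reactants):
  C-C: 1 × 359 = 359
  C-H: 6 × 429 = 2574
  Σ(broken) = 2933 kJ
Bonds formed (products):
  C-H: 4 × 429 = 1716
  C=C: 1 × 634 = 634
  H-H: 1 × 423 = 423
  Σ(formed) = 2773 kJ
ΔH = Σ(broken) − Σ(formed) = 2933 − 2773 = +160 kJ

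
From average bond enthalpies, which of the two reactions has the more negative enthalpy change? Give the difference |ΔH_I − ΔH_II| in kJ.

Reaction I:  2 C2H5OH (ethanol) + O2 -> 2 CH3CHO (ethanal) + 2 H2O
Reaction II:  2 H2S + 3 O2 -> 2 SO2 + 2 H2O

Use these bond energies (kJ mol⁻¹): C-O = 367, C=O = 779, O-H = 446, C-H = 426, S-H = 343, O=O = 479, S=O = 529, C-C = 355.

Reaction II, by 706 kJ

Reaction I:
  Bonds broken (reactants):
    C-C: 2 × 355 = 710
    C-H: 10 × 426 = 4260
    C-O: 2 × 367 = 734
    O-H: 2 × 446 = 892
    O=O: 1 × 479 = 479
    Σ(broken) = 7075 kJ
  Bonds formed (products):
    C-C: 2 × 355 = 710
    C-H: 8 × 426 = 3408
    C=O: 2 × 779 = 1558
    O-H: 4 × 446 = 1784
    Σ(formed) = 7460 kJ
  ΔH_I = 7075 − 7460 = −385 kJ
Reaction II:
  Bonds broken (reactants):
    O=O: 3 × 479 = 1437
    S-H: 4 × 343 = 1372
    Σ(broken) = 2809 kJ
  Bonds formed (products):
    O-H: 4 × 446 = 1784
    S=O: 4 × 529 = 2116
    Σ(formed) = 3900 kJ
  ΔH_II = 2809 − 3900 = −1091 kJ
ΔH_I − ΔH_II = +706 kJ, so reaction II has the more negative ΔH; |ΔH_I − ΔH_II| = 706 kJ.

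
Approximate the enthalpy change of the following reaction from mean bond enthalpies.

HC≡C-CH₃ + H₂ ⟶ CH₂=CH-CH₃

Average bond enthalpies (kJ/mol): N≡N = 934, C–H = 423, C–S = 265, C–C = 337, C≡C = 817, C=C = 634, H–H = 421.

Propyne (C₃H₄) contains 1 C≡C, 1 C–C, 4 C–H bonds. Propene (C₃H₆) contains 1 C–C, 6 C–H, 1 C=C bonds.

ΔH ≈ −242 kJ

Bonds broken (reactants):
  C≡C: 1 × 817 = 817
  C–C: 1 × 337 = 337
  C–H: 4 × 423 = 1692
  H–H: 1 × 421 = 421
  Σ(broken) = 3267 kJ
Bonds formed (products):
  C–C: 1 × 337 = 337
  C–H: 6 × 423 = 2538
  C=C: 1 × 634 = 634
  Σ(formed) = 3509 kJ
ΔH = Σ(broken) − Σ(formed) = 3267 − 3509 = −242 kJ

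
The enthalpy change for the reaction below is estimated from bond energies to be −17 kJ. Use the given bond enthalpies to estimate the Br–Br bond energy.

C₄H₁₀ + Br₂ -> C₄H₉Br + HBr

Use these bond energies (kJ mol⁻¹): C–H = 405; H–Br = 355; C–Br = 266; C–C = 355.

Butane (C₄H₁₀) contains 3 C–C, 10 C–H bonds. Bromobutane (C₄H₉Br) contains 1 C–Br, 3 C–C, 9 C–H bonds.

D(Br–Br) ≈ 199 kJ/mol

Let D be the Br–Br bond energy.
Σ(broken) = 1×D + 3×355 + 10×405 = 5115 + D
Σ(formed) = 1×266 + 3×355 + 9×405 + 1×355 = 5331
ΔH = Σ(broken) − Σ(formed) = (5115 + D) − (5331) = −216 + D
Setting this equal to −17 kJ gives D = 199 kJ/mol.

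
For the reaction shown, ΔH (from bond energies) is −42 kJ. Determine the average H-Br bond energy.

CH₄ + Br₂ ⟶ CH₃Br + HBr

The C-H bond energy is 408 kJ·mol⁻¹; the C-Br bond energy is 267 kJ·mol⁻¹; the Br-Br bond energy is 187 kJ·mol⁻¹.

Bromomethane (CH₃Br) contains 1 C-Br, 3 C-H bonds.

Let D be the H-Br bond energy.
Σ(broken) = 1×187 + 4×408 = 1819
Σ(formed) = 1×267 + 3×408 + 1×D = 1491 + D
ΔH = Σ(broken) − Σ(formed) = (1819) − (1491 + D) = +328 − D
Setting this equal to −42 kJ gives D = 370 kJ/mol.

D(H-Br) ≈ 370 kJ/mol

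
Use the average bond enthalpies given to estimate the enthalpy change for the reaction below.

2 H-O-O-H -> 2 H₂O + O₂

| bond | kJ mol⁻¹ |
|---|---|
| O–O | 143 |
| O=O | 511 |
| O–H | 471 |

ΔH ≈ −225 kJ

Bonds broken (reactants):
  O–H: 4 × 471 = 1884
  O–O: 2 × 143 = 286
  Σ(broken) = 2170 kJ
Bonds formed (products):
  O–H: 4 × 471 = 1884
  O=O: 1 × 511 = 511
  Σ(formed) = 2395 kJ
ΔH = Σ(broken) − Σ(formed) = 2170 − 2395 = −225 kJ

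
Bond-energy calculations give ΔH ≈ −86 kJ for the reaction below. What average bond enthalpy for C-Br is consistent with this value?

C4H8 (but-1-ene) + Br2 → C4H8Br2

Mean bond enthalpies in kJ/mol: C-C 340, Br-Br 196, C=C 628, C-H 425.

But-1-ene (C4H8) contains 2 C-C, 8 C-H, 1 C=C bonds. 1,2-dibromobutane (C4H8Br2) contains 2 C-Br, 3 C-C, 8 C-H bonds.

Let D be the C-Br bond energy.
Σ(broken) = 1×196 + 2×340 + 8×425 + 1×628 = 4904
Σ(formed) = 2×D + 3×340 + 8×425 = 4420 + 2D
ΔH = Σ(broken) − Σ(formed) = (4904) − (4420 + 2D) = +484 − 2D
Setting this equal to −86 kJ gives 2D = 570, so D = 285 kJ/mol.

D(C-Br) ≈ 285 kJ/mol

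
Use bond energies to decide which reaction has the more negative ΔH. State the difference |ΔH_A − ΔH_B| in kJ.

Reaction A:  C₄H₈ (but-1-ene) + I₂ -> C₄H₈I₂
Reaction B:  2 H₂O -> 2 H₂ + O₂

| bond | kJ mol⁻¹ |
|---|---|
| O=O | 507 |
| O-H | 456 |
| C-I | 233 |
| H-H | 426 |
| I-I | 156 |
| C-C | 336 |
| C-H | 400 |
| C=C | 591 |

Reaction A:
  Bonds broken (reactants):
    C-C: 2 × 336 = 672
    C-H: 8 × 400 = 3200
    C=C: 1 × 591 = 591
    I-I: 1 × 156 = 156
    Σ(broken) = 4619 kJ
  Bonds formed (products):
    C-C: 3 × 336 = 1008
    C-H: 8 × 400 = 3200
    C-I: 2 × 233 = 466
    Σ(formed) = 4674 kJ
  ΔH_A = 4619 − 4674 = −55 kJ
Reaction B:
  Bonds broken (reactants):
    O-H: 4 × 456 = 1824
    Σ(broken) = 1824 kJ
  Bonds formed (products):
    H-H: 2 × 426 = 852
    O=O: 1 × 507 = 507
    Σ(formed) = 1359 kJ
  ΔH_B = 1824 − 1359 = +465 kJ
ΔH_A − ΔH_B = −520 kJ, so reaction A has the more negative ΔH; |ΔH_A − ΔH_B| = 520 kJ.

Reaction A, by 520 kJ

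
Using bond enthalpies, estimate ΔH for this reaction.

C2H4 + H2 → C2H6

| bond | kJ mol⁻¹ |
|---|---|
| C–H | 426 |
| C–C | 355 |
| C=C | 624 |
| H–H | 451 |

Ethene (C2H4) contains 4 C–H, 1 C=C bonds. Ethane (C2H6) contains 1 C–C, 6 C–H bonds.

ΔH ≈ −132 kJ

Bonds broken (reactants):
  C–H: 4 × 426 = 1704
  C=C: 1 × 624 = 624
  H–H: 1 × 451 = 451
  Σ(broken) = 2779 kJ
Bonds formed (products):
  C–C: 1 × 355 = 355
  C–H: 6 × 426 = 2556
  Σ(formed) = 2911 kJ
ΔH = Σ(broken) − Σ(formed) = 2779 − 2911 = −132 kJ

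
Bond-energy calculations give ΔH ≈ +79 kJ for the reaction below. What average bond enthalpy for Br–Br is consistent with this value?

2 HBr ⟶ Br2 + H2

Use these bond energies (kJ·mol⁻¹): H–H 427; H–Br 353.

D(Br–Br) ≈ 200 kJ/mol

Let D be the Br–Br bond energy.
Σ(broken) = 2×353 = 706
Σ(formed) = 1×D + 1×427 = 427 + D
ΔH = Σ(broken) − Σ(formed) = (706) − (427 + D) = +279 − D
Setting this equal to +79 kJ gives D = 200 kJ/mol.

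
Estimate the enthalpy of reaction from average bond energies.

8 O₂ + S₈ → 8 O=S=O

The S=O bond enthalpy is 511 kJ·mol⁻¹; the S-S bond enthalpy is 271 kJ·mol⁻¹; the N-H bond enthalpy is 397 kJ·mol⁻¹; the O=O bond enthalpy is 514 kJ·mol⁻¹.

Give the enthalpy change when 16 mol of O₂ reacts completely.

Bonds broken (reactants):
  O=O: 8 × 514 = 4112
  S-S: 8 × 271 = 2168
  Σ(broken) = 6280 kJ
Bonds formed (products):
  S=O: 16 × 511 = 8176
  Σ(formed) = 8176 kJ
ΔH = Σ(broken) − Σ(formed) = 6280 − 8176 = −1896 kJ
For 2× the reaction as written: 2 × (−1896) = −3792 kJ

ΔH = −3792 kJ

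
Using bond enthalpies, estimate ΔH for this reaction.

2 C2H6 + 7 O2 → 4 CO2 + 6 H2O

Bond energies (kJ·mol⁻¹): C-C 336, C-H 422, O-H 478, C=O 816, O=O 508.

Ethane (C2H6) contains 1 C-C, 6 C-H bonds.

ΔH ≈ −2972 kJ

Bonds broken (reactants):
  C-C: 2 × 336 = 672
  C-H: 12 × 422 = 5064
  O=O: 7 × 508 = 3556
  Σ(broken) = 9292 kJ
Bonds formed (products):
  C=O: 8 × 816 = 6528
  O-H: 12 × 478 = 5736
  Σ(formed) = 12264 kJ
ΔH = Σ(broken) − Σ(formed) = 9292 − 12264 = −2972 kJ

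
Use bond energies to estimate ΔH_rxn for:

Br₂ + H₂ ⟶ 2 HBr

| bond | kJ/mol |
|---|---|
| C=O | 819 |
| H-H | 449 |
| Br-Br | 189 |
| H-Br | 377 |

Bonds broken (reactants):
  Br-Br: 1 × 189 = 189
  H-H: 1 × 449 = 449
  Σ(broken) = 638 kJ
Bonds formed (products):
  H-Br: 2 × 377 = 754
  Σ(formed) = 754 kJ
ΔH = Σ(broken) − Σ(formed) = 638 − 754 = −116 kJ

ΔH ≈ −116 kJ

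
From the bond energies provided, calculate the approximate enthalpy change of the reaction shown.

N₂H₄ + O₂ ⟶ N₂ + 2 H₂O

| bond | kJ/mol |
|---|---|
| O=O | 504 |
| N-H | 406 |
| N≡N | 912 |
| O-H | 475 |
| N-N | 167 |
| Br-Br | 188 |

ΔH ≈ −517 kJ

Bonds broken (reactants):
  N-H: 4 × 406 = 1624
  N-N: 1 × 167 = 167
  O=O: 1 × 504 = 504
  Σ(broken) = 2295 kJ
Bonds formed (products):
  N≡N: 1 × 912 = 912
  O-H: 4 × 475 = 1900
  Σ(formed) = 2812 kJ
ΔH = Σ(broken) − Σ(formed) = 2295 − 2812 = −517 kJ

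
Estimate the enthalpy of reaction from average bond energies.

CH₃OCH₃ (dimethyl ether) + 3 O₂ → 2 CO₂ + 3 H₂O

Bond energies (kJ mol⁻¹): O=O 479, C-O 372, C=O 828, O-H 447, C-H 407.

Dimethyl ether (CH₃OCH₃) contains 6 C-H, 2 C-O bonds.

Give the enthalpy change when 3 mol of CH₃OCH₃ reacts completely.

ΔH = −4113 kJ

Bonds broken (reactants):
  C-H: 6 × 407 = 2442
  C-O: 2 × 372 = 744
  O=O: 3 × 479 = 1437
  Σ(broken) = 4623 kJ
Bonds formed (products):
  C=O: 4 × 828 = 3312
  O-H: 6 × 447 = 2682
  Σ(formed) = 5994 kJ
ΔH = Σ(broken) − Σ(formed) = 4623 − 5994 = −1371 kJ
For 3× the reaction as written: 3 × (−1371) = −4113 kJ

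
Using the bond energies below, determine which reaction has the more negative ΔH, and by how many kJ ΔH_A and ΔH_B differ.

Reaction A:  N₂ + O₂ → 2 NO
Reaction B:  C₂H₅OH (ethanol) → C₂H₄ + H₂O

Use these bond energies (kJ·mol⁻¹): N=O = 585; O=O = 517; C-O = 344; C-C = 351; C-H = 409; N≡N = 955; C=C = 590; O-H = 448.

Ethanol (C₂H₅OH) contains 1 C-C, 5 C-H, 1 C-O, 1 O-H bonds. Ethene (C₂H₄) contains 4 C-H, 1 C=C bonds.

Reaction B, by 236 kJ

Reaction A:
  Bonds broken (reactants):
    N≡N: 1 × 955 = 955
    O=O: 1 × 517 = 517
    Σ(broken) = 1472 kJ
  Bonds formed (products):
    N=O: 2 × 585 = 1170
    Σ(formed) = 1170 kJ
  ΔH_A = 1472 − 1170 = +302 kJ
Reaction B:
  Bonds broken (reactants):
    C-C: 1 × 351 = 351
    C-H: 5 × 409 = 2045
    C-O: 1 × 344 = 344
    O-H: 1 × 448 = 448
    Σ(broken) = 3188 kJ
  Bonds formed (products):
    C-H: 4 × 409 = 1636
    C=C: 1 × 590 = 590
    O-H: 2 × 448 = 896
    Σ(formed) = 3122 kJ
  ΔH_B = 3188 − 3122 = +66 kJ
ΔH_A − ΔH_B = +236 kJ, so reaction B has the more negative ΔH; |ΔH_A − ΔH_B| = 236 kJ.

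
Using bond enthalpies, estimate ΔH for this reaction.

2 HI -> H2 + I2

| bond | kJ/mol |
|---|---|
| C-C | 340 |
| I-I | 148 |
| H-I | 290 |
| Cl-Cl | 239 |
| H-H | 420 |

Bonds broken (reactants):
  H-I: 2 × 290 = 580
  Σ(broken) = 580 kJ
Bonds formed (products):
  H-H: 1 × 420 = 420
  I-I: 1 × 148 = 148
  Σ(formed) = 568 kJ
ΔH = Σ(broken) − Σ(formed) = 580 − 568 = +12 kJ

ΔH ≈ +12 kJ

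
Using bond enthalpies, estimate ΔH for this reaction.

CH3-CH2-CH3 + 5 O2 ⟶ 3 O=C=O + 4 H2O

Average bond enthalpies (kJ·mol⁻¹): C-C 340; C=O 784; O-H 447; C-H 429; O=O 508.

ΔH ≈ −1628 kJ

Bonds broken (reactants):
  C-C: 2 × 340 = 680
  C-H: 8 × 429 = 3432
  O=O: 5 × 508 = 2540
  Σ(broken) = 6652 kJ
Bonds formed (products):
  C=O: 6 × 784 = 4704
  O-H: 8 × 447 = 3576
  Σ(formed) = 8280 kJ
ΔH = Σ(broken) − Σ(formed) = 6652 − 8280 = −1628 kJ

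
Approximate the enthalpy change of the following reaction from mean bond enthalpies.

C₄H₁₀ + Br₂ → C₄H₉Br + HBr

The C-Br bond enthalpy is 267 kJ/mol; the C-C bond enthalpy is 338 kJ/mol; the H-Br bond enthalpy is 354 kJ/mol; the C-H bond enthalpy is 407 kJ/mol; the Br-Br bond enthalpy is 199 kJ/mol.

ΔH ≈ −15 kJ

Bonds broken (reactants):
  Br-Br: 1 × 199 = 199
  C-C: 3 × 338 = 1014
  C-H: 10 × 407 = 4070
  Σ(broken) = 5283 kJ
Bonds formed (products):
  C-Br: 1 × 267 = 267
  C-C: 3 × 338 = 1014
  C-H: 9 × 407 = 3663
  H-Br: 1 × 354 = 354
  Σ(formed) = 5298 kJ
ΔH = Σ(broken) − Σ(formed) = 5283 − 5298 = −15 kJ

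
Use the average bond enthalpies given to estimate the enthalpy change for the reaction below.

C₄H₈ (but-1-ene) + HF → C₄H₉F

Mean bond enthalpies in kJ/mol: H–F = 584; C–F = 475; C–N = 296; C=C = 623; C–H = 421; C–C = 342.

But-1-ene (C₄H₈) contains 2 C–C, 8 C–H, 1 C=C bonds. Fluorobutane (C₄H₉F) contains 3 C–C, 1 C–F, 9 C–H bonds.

Bonds broken (reactants):
  C–C: 2 × 342 = 684
  C–H: 8 × 421 = 3368
  C=C: 1 × 623 = 623
  H–F: 1 × 584 = 584
  Σ(broken) = 5259 kJ
Bonds formed (products):
  C–C: 3 × 342 = 1026
  C–F: 1 × 475 = 475
  C–H: 9 × 421 = 3789
  Σ(formed) = 5290 kJ
ΔH = Σ(broken) − Σ(formed) = 5259 − 5290 = −31 kJ

ΔH ≈ −31 kJ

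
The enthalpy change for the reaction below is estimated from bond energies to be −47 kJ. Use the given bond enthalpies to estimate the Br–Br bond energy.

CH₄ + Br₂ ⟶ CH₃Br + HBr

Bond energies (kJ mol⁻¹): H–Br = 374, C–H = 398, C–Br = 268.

D(Br–Br) ≈ 197 kJ/mol

Let D be the Br–Br bond energy.
Σ(broken) = 1×D + 4×398 = 1592 + D
Σ(formed) = 1×268 + 3×398 + 1×374 = 1836
ΔH = Σ(broken) − Σ(formed) = (1592 + D) − (1836) = −244 + D
Setting this equal to −47 kJ gives D = 197 kJ/mol.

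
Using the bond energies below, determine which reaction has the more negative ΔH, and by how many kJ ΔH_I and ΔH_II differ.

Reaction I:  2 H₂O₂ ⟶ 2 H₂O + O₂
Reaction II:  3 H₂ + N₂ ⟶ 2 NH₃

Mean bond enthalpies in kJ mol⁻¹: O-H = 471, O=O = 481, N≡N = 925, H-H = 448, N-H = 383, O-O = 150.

Reaction I:
  Bonds broken (reactants):
    O-H: 4 × 471 = 1884
    O-O: 2 × 150 = 300
    Σ(broken) = 2184 kJ
  Bonds formed (products):
    O-H: 4 × 471 = 1884
    O=O: 1 × 481 = 481
    Σ(formed) = 2365 kJ
  ΔH_I = 2184 − 2365 = −181 kJ
Reaction II:
  Bonds broken (reactants):
    H-H: 3 × 448 = 1344
    N≡N: 1 × 925 = 925
    Σ(broken) = 2269 kJ
  Bonds formed (products):
    N-H: 6 × 383 = 2298
    Σ(formed) = 2298 kJ
  ΔH_II = 2269 − 2298 = −29 kJ
ΔH_I − ΔH_II = −152 kJ, so reaction I has the more negative ΔH; |ΔH_I − ΔH_II| = 152 kJ.

Reaction I, by 152 kJ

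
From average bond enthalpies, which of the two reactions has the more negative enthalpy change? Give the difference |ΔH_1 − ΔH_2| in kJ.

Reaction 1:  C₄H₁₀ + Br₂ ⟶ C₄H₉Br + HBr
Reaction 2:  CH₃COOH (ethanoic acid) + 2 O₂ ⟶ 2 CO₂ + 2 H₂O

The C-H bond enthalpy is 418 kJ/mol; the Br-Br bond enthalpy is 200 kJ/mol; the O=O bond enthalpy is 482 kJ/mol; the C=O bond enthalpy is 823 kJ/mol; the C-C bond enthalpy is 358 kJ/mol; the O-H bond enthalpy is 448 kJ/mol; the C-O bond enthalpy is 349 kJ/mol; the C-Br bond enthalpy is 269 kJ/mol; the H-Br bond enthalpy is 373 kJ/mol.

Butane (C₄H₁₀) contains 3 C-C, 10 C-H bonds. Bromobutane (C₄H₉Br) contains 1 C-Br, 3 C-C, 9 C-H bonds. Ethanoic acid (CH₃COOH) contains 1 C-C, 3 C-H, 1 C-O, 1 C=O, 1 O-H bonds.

Reaction 1:
  Bonds broken (reactants):
    Br-Br: 1 × 200 = 200
    C-C: 3 × 358 = 1074
    C-H: 10 × 418 = 4180
    Σ(broken) = 5454 kJ
  Bonds formed (products):
    C-Br: 1 × 269 = 269
    C-C: 3 × 358 = 1074
    C-H: 9 × 418 = 3762
    H-Br: 1 × 373 = 373
    Σ(formed) = 5478 kJ
  ΔH_1 = 5454 − 5478 = −24 kJ
Reaction 2:
  Bonds broken (reactants):
    C-C: 1 × 358 = 358
    C-H: 3 × 418 = 1254
    C-O: 1 × 349 = 349
    C=O: 1 × 823 = 823
    O-H: 1 × 448 = 448
    O=O: 2 × 482 = 964
    Σ(broken) = 4196 kJ
  Bonds formed (products):
    C=O: 4 × 823 = 3292
    O-H: 4 × 448 = 1792
    Σ(formed) = 5084 kJ
  ΔH_2 = 4196 − 5084 = −888 kJ
ΔH_1 − ΔH_2 = +864 kJ, so reaction 2 has the more negative ΔH; |ΔH_1 − ΔH_2| = 864 kJ.

Reaction 2, by 864 kJ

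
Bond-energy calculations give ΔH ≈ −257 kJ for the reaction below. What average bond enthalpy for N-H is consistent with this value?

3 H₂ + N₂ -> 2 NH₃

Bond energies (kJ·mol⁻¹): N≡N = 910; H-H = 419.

D(N-H) ≈ 404 kJ/mol

Let D be the N-H bond energy.
Σ(broken) = 3×419 + 1×910 = 2167
Σ(formed) = 6×D = 6D
ΔH = Σ(broken) − Σ(formed) = (2167) − (6D) = +2167 − 6D
Setting this equal to −257 kJ gives 6D = 2424, so D = 404 kJ/mol.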